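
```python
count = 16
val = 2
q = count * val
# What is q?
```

Trace:
`count = 16` → count = 16
`val = 2` → val = 2
`q = count * val` → q = 32
So q = 32

Answer: 32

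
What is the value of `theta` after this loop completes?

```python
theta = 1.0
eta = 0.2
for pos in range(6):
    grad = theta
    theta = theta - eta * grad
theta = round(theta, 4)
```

Gradient descent: w = 1.0 * (1 - 0.2)^6
`theta` takes the values: 1.0 → 0.8 → 0.64 → 0.512 → 0.4096 → 0.32768 → 0.262144 → 0.2621

Answer: 0.2621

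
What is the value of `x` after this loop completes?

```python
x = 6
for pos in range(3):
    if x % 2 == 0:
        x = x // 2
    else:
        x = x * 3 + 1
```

Collatz-style transformation from 6
`x` takes the values: 6 → 3 → 10 → 5

Answer: 5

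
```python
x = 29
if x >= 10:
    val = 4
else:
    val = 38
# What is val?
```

Trace:
`x = 29` → x = 29
`if x >= 10: ...` → x >= 10 is True → val = 4
So val = 4

Answer: 4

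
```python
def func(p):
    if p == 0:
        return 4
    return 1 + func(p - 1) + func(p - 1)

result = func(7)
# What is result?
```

func(p) = 1 + 2·func(p-1), func(0)=4. Closed form: (4+1)·2^7 - 1 = 639.

Answer: 639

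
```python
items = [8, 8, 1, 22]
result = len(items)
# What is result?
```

Trace:
`items = [8, 8, 1, 22]` → items = [8, 8, 1, 22]
`result = len(items)` → result = 4
So result = 4

Answer: 4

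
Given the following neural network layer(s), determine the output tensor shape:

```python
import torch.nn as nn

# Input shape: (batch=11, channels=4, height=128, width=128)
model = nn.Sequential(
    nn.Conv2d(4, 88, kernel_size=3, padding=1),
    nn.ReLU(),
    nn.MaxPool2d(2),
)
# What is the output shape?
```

Input: (11, 4, 128, 128) -> after Conv2d: (11, 88, 128, 128) -> after ReLU: (11, 88, 128, 128) -> Output: (11, 88, 64, 64)

Answer: (11, 88, 64, 64)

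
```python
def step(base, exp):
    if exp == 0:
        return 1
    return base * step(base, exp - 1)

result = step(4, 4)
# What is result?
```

step(4, 4) = 4 * 4 * 4 * 4 = 256

Answer: 256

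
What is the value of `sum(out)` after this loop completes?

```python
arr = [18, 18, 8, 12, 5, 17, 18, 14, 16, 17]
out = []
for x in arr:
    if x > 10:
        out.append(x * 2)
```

Sum of doubled values > 10
`out` takes the values: [] → [36] → [36, 36] → [36, 36, 24] → [36, 36, 24, 34] → [36, 36, 24, 34, 36] → [36, 36, 24, 34, 36, 28] → [36, 36, 24, 34, 36, 28, 32] → [36, 36, 24, 34, 36, 28, 32, 34]
So `sum(out)` = 260

Answer: 260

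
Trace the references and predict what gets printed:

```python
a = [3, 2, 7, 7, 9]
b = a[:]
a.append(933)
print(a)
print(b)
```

Key concept: slice [:] creates copy.
Step by step:
`a = [3, 2, 7, 7, 9]` → a = [3, 2, 7, 7, 9]
`b = a[:]` → b = [3, 2, 7, 7, 9]
`a.append(933)` → a = [3, 2, 7, 7, 9, 933]
`print(a)` → prints [3, 2, 7, 7, 9, 933]
`print(b)` → prints [3, 2, 7, 7, 9]

Answer:
[3, 2, 7, 7, 9, 933]
[3, 2, 7, 7, 9]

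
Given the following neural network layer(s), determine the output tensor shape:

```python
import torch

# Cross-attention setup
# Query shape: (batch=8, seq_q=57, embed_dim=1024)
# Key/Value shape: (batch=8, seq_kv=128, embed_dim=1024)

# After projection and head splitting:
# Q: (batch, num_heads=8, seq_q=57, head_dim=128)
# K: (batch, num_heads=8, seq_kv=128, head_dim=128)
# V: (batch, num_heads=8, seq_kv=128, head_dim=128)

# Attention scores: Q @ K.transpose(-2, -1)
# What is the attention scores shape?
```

Input: (8, 57, 1024) -> Output: (8, 8, 57, 128)

Answer: (8, 8, 57, 128)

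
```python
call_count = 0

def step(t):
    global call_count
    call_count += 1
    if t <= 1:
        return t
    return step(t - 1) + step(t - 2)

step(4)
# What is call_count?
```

Calls(t) = 1 + Calls(t-1) + Calls(t-2); Calls(0)=Calls(1)=1. For t=4 this gives 9.

Answer: 9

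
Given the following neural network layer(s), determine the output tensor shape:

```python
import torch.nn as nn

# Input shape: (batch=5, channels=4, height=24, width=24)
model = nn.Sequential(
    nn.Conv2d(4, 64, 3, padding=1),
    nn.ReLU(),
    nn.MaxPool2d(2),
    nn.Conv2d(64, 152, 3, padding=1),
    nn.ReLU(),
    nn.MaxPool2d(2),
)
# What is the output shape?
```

Input: (5, 4, 24, 24) -> after first Conv2d: (5, 64, 24, 24) -> after first MaxPool2d: (5, 64, 12, 12) -> after second Conv2d: (5, 152, 12, 12) -> Output: (5, 152, 6, 6)

Answer: (5, 152, 6, 6)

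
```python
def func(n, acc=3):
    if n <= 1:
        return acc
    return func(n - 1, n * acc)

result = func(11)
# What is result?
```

Accumulator trace (n, acc): (11, 3) -> (10, 33) -> (9, 330) -> (8, 2970) -> (7, 23760) -> (6, 166320) -> (5, 997920) -> (4, 4989600) -> (3, 19958400) -> (2, 59875200) -> (1, 119750400) -> return 119750400

Answer: 119750400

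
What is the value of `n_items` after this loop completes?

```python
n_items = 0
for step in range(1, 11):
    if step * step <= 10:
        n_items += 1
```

Count numbers where step² ≤ 10
`n_items` takes the values: 0 → 1 → 2 → 3

Answer: 3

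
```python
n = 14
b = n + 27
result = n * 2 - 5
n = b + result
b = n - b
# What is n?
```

Trace:
`n = 14` → n = 14
`b = n + 27` → b = 41
`result = n * 2 - 5` → result = 23
`n = b + result` → n = 64
`b = n - b` → b = 23
So n = 64

Answer: 64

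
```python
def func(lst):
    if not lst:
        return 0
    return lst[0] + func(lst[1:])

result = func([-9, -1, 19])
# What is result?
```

(-9) + (-1) + 19 + 0 = 9

Answer: 9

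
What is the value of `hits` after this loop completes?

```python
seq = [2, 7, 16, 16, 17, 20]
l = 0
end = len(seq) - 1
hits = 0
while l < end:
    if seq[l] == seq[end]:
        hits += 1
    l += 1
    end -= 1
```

Count matching pairs from ends
`hits` takes the values: 0 → 1

Answer: 1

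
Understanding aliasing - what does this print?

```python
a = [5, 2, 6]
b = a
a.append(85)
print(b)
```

Key concept: basic list aliasing.
Step by step:
`a = [5, 2, 6]` → a = [5, 2, 6]
`b = a` → b = [5, 2, 6] (same object as a)
`a.append(85)` → a = [5, 2, 6, 85] (same object as b); b = [5, 2, 6, 85] (same object as a)
`print(b)` → prints [5, 2, 6, 85]

Answer: [5, 2, 6, 85]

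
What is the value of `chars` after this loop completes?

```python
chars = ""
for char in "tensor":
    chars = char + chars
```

Reverse 'tensor'
`chars` takes the values: "" → "t" → "et" → "net" → "snet" → "osnet" → "rosnet"

Answer: "rosnet"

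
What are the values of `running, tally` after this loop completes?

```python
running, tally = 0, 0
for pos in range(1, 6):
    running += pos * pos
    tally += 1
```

Sum of squares and count
`running, tally` takes the values: (0, 0) → (1, 0) → (1, 1) → (5, 1) → (5, 2) → (14, 2) → (14, 3) → (30, 3) → (30, 4) → (55, 4) → (55, 5)

Answer: 55, 5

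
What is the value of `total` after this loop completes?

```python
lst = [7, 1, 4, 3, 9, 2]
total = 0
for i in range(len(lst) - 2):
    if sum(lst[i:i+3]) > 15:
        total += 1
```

Count windows with sum > 15
`total` takes the values: 0 → 1

Answer: 1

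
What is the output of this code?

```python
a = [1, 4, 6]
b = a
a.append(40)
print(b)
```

Key concept: basic list aliasing.
Step by step:
`a = [1, 4, 6]` → a = [1, 4, 6]
`b = a` → b = [1, 4, 6] (same object as a)
`a.append(40)` → a = [1, 4, 6, 40] (same object as b); b = [1, 4, 6, 40] (same object as a)
`print(b)` → prints [1, 4, 6, 40]

Answer: [1, 4, 6, 40]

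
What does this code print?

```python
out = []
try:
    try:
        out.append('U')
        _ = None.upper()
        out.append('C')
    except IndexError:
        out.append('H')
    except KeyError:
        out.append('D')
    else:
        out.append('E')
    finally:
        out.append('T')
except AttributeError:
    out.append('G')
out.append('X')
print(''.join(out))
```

Execution trace: 'U' (try body) → 'T' (finally) → 'G' (outer except AttributeError) → 'X' (after the try/except). Output: UTGX

Answer: UTGX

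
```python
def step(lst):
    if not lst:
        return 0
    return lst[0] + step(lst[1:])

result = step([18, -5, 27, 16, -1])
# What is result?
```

18 + (-5) + 27 + 16 + (-1) + 0 = 55

Answer: 55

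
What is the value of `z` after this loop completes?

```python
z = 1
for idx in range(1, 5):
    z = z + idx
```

Start at 1, add 1 through 4
`z` takes the values: 1 → 2 → 4 → 7 → 11

Answer: 11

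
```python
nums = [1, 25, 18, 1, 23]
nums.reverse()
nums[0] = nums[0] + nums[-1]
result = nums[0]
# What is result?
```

Trace:
`nums = [1, 25, 18, 1, 23]` → nums = [1, 25, 18, 1, 23]
`nums.reverse()` → nums = [23, 1, 18, 25, 1]
`nums[0] = nums[0] + nums[-1]` → nums = [24, 1, 18, 25, 1]
`result = nums[0]` → result = 24
So result = 24

Answer: 24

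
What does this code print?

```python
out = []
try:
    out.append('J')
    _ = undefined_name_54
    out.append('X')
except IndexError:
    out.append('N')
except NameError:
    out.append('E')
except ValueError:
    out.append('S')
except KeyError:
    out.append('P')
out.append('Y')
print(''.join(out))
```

Execution trace: 'J' (try body) → 'E' (except NameError) → 'Y' (after the try/except). Output: JEY

Answer: JEY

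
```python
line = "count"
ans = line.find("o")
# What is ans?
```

Trace:
`line = "count"` → line = 'count'
`ans = line.find("o")` → ans = 1
So ans = 1

Answer: 1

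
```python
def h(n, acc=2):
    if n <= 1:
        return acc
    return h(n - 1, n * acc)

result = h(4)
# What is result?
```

Accumulator trace (n, acc): (4, 2) -> (3, 8) -> (2, 24) -> (1, 48) -> return 48

Answer: 48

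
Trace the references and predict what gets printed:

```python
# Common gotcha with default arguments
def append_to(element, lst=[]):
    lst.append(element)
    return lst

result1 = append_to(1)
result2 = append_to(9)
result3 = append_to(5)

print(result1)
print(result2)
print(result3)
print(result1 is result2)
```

Key concept: mutable default argument gotcha.
Step by step:
`result1 = append_to(1)` → result1 = [1]
`result2 = append_to(9)` → result1 = [1, 9] (same object as result2); result2 = [1, 9] (same object as result1)
`result3 = append_to(5)` → result1 = [1, 9, 5] (same object as result2, result3); result2 = [1, 9, 5] (same object as result1, result3); result3 = [1, 9, 5] (same object as result1, result2)
`print(result1)` → prints [1, 9, 5]
`print(result2)` → prints [1, 9, 5]
`print(result3)` → prints [1, 9, 5]
`print(result1 is result2)` → prints True

Answer:
[1, 9, 5]
[1, 9, 5]
[1, 9, 5]
True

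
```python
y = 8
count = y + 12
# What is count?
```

Trace:
`y = 8` → y = 8
`count = y + 12` → count = 20
So count = 20

Answer: 20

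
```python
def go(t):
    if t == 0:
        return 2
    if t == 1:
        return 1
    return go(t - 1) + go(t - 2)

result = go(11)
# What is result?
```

Build up from base cases: go(0)=2, go(1)=1, go(2)=3, go(3)=4, go(4)=7, go(5)=11, go(6)=18, ..., go(11)=199

Answer: 199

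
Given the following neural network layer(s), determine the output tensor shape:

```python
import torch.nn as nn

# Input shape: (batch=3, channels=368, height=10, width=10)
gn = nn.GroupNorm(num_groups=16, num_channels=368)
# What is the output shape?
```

Input: (3, 368, 10, 10) -> Output: (3, 368, 10, 10)

Answer: (3, 368, 10, 10)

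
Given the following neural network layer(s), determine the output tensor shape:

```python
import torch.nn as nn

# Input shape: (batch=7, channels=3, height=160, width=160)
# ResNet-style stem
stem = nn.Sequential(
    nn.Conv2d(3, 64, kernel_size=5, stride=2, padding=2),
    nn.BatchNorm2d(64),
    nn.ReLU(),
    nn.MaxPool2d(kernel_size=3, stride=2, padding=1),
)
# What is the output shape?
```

Input: (7, 3, 160, 160) -> after Conv2d 5x5 stride=2: (7, 64, 80, 80) -> Output: (7, 64, 40, 40)

Answer: (7, 64, 40, 40)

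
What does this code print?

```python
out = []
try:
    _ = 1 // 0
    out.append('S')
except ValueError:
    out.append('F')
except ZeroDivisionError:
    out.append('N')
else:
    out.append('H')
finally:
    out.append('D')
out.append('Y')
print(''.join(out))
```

Execution trace: 'N' (except ZeroDivisionError) → 'D' (finally) → 'Y' (after the try/except). Output: NDY

Answer: NDY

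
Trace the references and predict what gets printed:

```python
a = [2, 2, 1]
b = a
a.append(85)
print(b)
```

Key concept: basic list aliasing.
Step by step:
`a = [2, 2, 1]` → a = [2, 2, 1]
`b = a` → b = [2, 2, 1] (same object as a)
`a.append(85)` → a = [2, 2, 1, 85] (same object as b); b = [2, 2, 1, 85] (same object as a)
`print(b)` → prints [2, 2, 1, 85]

Answer: [2, 2, 1, 85]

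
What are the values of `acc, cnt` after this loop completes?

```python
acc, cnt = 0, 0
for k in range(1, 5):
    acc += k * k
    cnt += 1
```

Sum of squares and count
`acc, cnt` takes the values: (0, 0) → (1, 0) → (1, 1) → (5, 1) → (5, 2) → (14, 2) → (14, 3) → (30, 3) → (30, 4)

Answer: 30, 4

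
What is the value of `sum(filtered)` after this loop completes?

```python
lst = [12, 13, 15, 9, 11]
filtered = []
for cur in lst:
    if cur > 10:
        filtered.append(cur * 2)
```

Sum of doubled values > 10
`filtered` takes the values: [] → [24] → [24, 26] → [24, 26, 30] → [24, 26, 30, 22]
So `sum(filtered)` = 102

Answer: 102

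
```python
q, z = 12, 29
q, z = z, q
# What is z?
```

Trace:
`q, z = 12, 29` → q = 12; z = 29
`q, z = z, q` → q = 29; z = 12
So z = 12

Answer: 12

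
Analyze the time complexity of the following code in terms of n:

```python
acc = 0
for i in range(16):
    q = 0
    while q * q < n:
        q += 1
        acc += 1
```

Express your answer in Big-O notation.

Each loop level contributes: 1 × √n. Multiplying the contributions gives O(√n).

Answer: O(√n)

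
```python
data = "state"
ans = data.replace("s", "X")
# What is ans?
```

Trace:
`data = "state"` → data = 'state'
`ans = data.replace("s", "X")` → ans = 'Xtate'
So ans = 'Xtate'

Answer: 'Xtate'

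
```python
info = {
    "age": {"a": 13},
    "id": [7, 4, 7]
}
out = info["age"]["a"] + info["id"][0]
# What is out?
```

Trace:
`info = { ...` → info = {'age': {'a': 13}, 'id': [7, 4, 7]}
`out = info["age"]["a"] + info["id"][0]` → out = 20
So out = 20

Answer: 20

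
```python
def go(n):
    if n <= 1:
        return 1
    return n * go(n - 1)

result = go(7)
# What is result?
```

go(7) = 7 * 6 * 5 * 4 * 3 * 2 * 1 = 5040

Answer: 5040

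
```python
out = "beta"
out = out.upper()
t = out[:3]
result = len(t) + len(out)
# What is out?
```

Trace:
`out = "beta"` → out = 'beta'
`out = out.upper()` → out = 'BETA'
`t = out[:3]` → t = 'BET'
`result = len(t) + len(out)` → result = 7
So out = 'BETA'

Answer: 'BETA'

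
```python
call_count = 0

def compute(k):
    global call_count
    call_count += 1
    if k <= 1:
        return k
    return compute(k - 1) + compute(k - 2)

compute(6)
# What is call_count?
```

Calls(k) = 1 + Calls(k-1) + Calls(k-2); Calls(0)=Calls(1)=1. For k=6 this gives 25.

Answer: 25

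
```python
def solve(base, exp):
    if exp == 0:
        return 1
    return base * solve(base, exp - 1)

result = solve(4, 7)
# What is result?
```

solve(4, 7) = 4 * 4 * 4 * 4 * 4 * 4 * 4 = 16384

Answer: 16384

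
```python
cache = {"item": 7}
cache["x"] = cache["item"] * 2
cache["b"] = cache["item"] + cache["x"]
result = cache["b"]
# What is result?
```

Trace:
`cache = {"item": 7}` → cache = {'item': 7}
`cache["x"] = cache["item"] * 2` → cache = {'item': 7, 'x': 14}
`cache["b"] = cache["item"] + cache["x"]` → cache = {'item': 7, 'x': 14, 'b': 21}
`result = cache["b"]` → result = 21
So result = 21

Answer: 21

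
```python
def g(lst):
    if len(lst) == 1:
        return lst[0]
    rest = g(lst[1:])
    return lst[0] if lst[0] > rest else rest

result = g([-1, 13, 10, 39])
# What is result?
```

Recursive max over [-1, 13, 10, 39] = 39

Answer: 39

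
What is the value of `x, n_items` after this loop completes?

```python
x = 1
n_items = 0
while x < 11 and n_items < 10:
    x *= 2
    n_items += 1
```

Double until >= 11 or 10 iterations
`x, n_items` takes the values: (1, 0) → (2, 0) → (2, 1) → (4, 1) → (4, 2) → (8, 2) → (8, 3) → (16, 3) → (16, 4)

Answer: 16, 4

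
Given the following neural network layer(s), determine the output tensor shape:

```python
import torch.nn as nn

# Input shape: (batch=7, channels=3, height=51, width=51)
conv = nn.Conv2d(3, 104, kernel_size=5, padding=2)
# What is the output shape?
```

Input: (7, 3, 51, 51) -> Output: (7, 104, 51, 51)

Answer: (7, 104, 51, 51)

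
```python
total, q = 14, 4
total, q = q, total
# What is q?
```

Trace:
`total, q = 14, 4` → total = 14; q = 4
`total, q = q, total` → total = 4; q = 14
So q = 14

Answer: 14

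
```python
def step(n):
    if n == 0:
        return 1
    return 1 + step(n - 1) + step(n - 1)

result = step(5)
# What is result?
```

step(n) = 1 + 2·step(n-1), step(0)=1. Closed form: (1+1)·2^5 - 1 = 63.

Answer: 63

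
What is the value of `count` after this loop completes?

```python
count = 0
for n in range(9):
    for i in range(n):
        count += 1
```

Triangle number: 0+1+2+...+8
`count` takes the values: 0 → 1 → 2 → 3 → 4 → 5 → 6 → 7 → 8 → 9 → 10 → 11 → 12 → 13 → 14 → 15 → 16 → 17 → 18 → 19 → 20 → 21 → 22 → 23 → 24 → 25 → 26 → 27 → 28 → 29 → 30 → 31 → 32 → 33 → 34 → 35 → 36

Answer: 36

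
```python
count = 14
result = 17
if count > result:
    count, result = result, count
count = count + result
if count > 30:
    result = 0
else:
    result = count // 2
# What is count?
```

Trace:
`count = 14` → count = 14
`result = 17` → result = 17
`if count > result: ...` → count > result is False → no variable changes
`count = count + result` → count = 31
`if count > 30: ...` → count > 30 is True → result = 0
So count = 31

Answer: 31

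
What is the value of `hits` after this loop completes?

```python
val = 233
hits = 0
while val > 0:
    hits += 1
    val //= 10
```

Count digits by repeated division by 10
`hits` takes the values: 0 → 1 → 2 → 3

Answer: 3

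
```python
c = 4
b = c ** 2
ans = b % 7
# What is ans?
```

Trace:
`c = 4` → c = 4
`b = c ** 2` → b = 16
`ans = b % 7` → ans = 2
So ans = 2

Answer: 2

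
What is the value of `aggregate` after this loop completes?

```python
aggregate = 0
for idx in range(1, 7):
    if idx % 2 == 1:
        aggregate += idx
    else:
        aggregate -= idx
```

Add odd, subtract even
`aggregate` takes the values: 0 → 1 → -1 → 2 → -2 → 3 → -3

Answer: -3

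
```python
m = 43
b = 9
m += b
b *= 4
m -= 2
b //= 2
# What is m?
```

Trace:
`m = 43` → m = 43
`b = 9` → b = 9
`m += b` → m = 52
`b *= 4` → b = 36
`m -= 2` → m = 50
`b //= 2` → b = 18
So m = 50

Answer: 50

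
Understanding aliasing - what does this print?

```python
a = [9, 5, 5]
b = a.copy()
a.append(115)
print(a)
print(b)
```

Key concept: list.copy() creates independent copy.
Step by step:
`a = [9, 5, 5]` → a = [9, 5, 5]
`b = a.copy()` → b = [9, 5, 5]
`a.append(115)` → a = [9, 5, 5, 115]
`print(a)` → prints [9, 5, 5, 115]
`print(b)` → prints [9, 5, 5]

Answer:
[9, 5, 5, 115]
[9, 5, 5]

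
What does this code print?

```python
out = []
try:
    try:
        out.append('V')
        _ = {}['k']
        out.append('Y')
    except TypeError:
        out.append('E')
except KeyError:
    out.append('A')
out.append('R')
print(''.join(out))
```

Execution trace: 'V' (inner try body) → 'A' (outer except KeyError) → 'R' (after the try/except). Output: VAR

Answer: VAR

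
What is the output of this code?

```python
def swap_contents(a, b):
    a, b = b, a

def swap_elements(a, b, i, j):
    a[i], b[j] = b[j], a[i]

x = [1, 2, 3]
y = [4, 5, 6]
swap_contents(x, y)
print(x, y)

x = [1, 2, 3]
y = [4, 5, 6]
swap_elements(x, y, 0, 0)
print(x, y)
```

Key concept: parameter rebinding vs mutation.
Step by step:
`x = [1, 2, 3]` → x = [1, 2, 3]
`y = [4, 5, 6]` → y = [4, 5, 6]
`swap_contents(x, y)` → no visible change to tracked variables
`print(x, y)` → prints [1, 2, 3] [4, 5, 6]
`x = [1, 2, 3]` → x = [1, 2, 3]
`y = [4, 5, 6]` → y = [4, 5, 6]
`swap_elements(x, y, 0, 0)` → x = [4, 2, 3]; y = [1, 5, 6]
`print(x, y)` → prints [4, 2, 3] [1, 5, 6]

Answer:
[1, 2, 3] [4, 5, 6]
[4, 2, 3] [1, 5, 6]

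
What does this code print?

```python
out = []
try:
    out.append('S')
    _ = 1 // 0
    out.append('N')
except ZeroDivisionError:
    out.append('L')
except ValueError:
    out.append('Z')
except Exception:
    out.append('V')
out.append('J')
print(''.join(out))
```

Execution trace: 'S' (try body) → 'L' (except ZeroDivisionError) → 'J' (after the try/except). Output: SLJ

Answer: SLJ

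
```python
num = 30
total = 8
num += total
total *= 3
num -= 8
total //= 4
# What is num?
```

Trace:
`num = 30` → num = 30
`total = 8` → total = 8
`num += total` → num = 38
`total *= 3` → total = 24
`num -= 8` → num = 30
`total //= 4` → total = 6
So num = 30

Answer: 30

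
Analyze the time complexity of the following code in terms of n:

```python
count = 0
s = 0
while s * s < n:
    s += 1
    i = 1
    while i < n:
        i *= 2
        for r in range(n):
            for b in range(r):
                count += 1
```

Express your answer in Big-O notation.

Each loop level contributes: √n × log n × n × n. Multiplying the contributions gives O(n^2√n log n).

Answer: O(n^2√n log n)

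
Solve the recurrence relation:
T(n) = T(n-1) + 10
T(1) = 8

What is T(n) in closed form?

Unrolling: T(n) = T(1) + 10·(n-1) = 8 + 10(n-1) = 10n - 2.

Answer: T(n) = 10n - 2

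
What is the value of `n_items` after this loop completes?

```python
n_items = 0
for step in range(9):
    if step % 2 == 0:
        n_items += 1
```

Count numbers divisible by 2 in range(9)
`n_items` takes the values: 0 → 1 → 2 → 3 → 4 → 5

Answer: 5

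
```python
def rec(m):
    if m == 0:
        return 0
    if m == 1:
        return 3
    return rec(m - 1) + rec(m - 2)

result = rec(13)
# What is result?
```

Build up from base cases: rec(0)=0, rec(1)=3, rec(2)=3, rec(3)=6, rec(4)=9, rec(5)=15, rec(6)=24, ..., rec(13)=699

Answer: 699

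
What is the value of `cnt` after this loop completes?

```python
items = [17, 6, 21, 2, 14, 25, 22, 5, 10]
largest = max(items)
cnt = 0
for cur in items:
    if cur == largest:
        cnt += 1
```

Count of max value 25 in [17, 6, 21, 2, 14, 25, 22, 5, 10]
`cnt` takes the values: 0 → 1

Answer: 1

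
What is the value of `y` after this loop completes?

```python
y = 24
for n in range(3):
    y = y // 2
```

Halve 3 times: 24 // 2^3 = 3
`y` takes the values: 24 → 12 → 6 → 3

Answer: 3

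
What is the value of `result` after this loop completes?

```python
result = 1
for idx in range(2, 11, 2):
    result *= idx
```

Product of even numbers 2 to 10
`result` takes the values: 1 → 2 → 8 → 48 → 384 → 3840

Answer: 3840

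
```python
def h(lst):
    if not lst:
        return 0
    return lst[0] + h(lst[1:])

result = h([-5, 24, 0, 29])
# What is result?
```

(-5) + 24 + 0 + 29 + 0 = 48

Answer: 48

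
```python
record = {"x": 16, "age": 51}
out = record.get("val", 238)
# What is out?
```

Trace:
`record = {"x": 16, "age": 51}` → record = {'x': 16, 'age': 51}
`out = record.get("val", 238)` → out = 238
So out = 238

Answer: 238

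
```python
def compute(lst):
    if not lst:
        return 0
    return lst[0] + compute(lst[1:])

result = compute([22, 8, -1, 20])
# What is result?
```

22 + 8 + (-1) + 20 + 0 = 49

Answer: 49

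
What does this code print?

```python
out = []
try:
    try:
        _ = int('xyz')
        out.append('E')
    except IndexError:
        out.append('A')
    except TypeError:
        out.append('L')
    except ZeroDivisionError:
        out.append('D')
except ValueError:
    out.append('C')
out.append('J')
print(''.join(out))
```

Execution trace: 'C' (outer except ValueError) → 'J' (after the try/except). Output: CJ

Answer: CJ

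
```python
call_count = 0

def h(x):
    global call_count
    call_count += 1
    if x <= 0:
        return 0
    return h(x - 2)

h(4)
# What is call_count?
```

Linear recursion stepping by 2: 3 calls from x=4 down to ≤0.

Answer: 3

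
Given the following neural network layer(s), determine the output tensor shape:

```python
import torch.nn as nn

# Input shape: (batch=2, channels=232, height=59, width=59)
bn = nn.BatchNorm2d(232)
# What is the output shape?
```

Input: (2, 232, 59, 59) -> Output: (2, 232, 59, 59)

Answer: (2, 232, 59, 59)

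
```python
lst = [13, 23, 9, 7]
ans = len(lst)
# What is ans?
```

Trace:
`lst = [13, 23, 9, 7]` → lst = [13, 23, 9, 7]
`ans = len(lst)` → ans = 4
So ans = 4

Answer: 4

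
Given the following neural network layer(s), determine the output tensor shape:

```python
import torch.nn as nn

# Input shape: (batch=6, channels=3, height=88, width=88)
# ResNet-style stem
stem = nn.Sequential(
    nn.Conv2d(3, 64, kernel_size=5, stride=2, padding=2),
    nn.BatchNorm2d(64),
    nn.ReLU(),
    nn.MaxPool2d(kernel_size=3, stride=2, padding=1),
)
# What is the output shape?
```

Input: (6, 3, 88, 88) -> after Conv2d 5x5 stride=2: (6, 64, 44, 44) -> Output: (6, 64, 22, 22)

Answer: (6, 64, 22, 22)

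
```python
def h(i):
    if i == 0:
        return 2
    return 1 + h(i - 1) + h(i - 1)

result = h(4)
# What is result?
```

h(i) = 1 + 2·h(i-1), h(0)=2. Closed form: (2+1)·2^4 - 1 = 47.

Answer: 47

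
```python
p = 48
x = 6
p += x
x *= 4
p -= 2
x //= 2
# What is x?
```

Trace:
`p = 48` → p = 48
`x = 6` → x = 6
`p += x` → p = 54
`x *= 4` → x = 24
`p -= 2` → p = 52
`x //= 2` → x = 12
So x = 12

Answer: 12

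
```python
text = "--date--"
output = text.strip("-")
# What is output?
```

Trace:
`text = "--date--"` → text = '--date--'
`output = text.strip("-")` → output = 'date'
So output = 'date'

Answer: 'date'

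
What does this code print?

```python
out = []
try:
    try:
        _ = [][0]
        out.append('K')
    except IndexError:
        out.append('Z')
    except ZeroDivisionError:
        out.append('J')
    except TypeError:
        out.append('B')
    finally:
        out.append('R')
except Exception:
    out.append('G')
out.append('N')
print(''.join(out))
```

Execution trace: 'Z' (inner except IndexError) → 'R' (inner finally) → 'N' (after the try/except). Output: ZRN

Answer: ZRN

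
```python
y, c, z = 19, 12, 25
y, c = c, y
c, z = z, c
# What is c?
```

Trace:
`y, c, z = 19, 12, 25` → y = 19; c = 12; z = 25
`y, c = c, y` → y = 12; c = 19
`c, z = z, c` → c = 25; z = 19
So c = 25

Answer: 25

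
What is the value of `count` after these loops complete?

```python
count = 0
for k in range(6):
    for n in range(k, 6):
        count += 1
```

Upper triangle: 6 + 5 + ... + 1
`count` takes the values: 0 → 1 → 2 → 3 → 4 → 5 → 6 → 7 → 8 → 9 → 10 → 11 → 12 → 13 → 14 → 15 → 16 → 17 → 18 → 19 → 20 → 21

Answer: 21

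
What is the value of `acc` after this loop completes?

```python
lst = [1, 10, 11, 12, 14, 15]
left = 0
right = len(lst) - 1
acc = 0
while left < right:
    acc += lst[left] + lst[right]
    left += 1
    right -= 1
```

Sum of pairs from ends
`acc` takes the values: 0 → 16 → 40 → 63

Answer: 63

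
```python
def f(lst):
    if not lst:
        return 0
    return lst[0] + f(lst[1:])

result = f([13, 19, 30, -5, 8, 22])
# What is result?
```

13 + 19 + 30 + (-5) + 8 + 22 + 0 = 87

Answer: 87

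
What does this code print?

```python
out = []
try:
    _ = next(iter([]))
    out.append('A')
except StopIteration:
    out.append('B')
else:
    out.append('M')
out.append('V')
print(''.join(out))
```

Execution trace: 'B' (except StopIteration) → 'V' (after the try/except). Output: BV

Answer: BV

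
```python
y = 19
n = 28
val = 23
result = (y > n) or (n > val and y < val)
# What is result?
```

Trace:
`y = 19` → y = 19
`n = 28` → n = 28
`val = 23` → val = 23
`result = (y > n) or (n > val and y < val)` → result = True
So result = True

Answer: True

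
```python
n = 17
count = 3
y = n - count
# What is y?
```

Trace:
`n = 17` → n = 17
`count = 3` → count = 3
`y = n - count` → y = 14
So y = 14

Answer: 14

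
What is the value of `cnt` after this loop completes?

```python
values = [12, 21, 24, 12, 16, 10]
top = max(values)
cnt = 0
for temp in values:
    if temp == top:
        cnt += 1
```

Count of max value 24 in [12, 21, 24, 12, 16, 10]
`cnt` takes the values: 0 → 1

Answer: 1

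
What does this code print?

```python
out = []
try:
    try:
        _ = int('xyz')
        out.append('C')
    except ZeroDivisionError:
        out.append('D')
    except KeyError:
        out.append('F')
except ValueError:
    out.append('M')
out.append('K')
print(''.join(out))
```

Execution trace: 'M' (outer except ValueError) → 'K' (after the try/except). Output: MK

Answer: MK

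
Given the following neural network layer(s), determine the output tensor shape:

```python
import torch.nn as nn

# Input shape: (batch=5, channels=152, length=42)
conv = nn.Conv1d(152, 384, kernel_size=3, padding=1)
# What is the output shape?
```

Input: (5, 152, 42) -> Output: (5, 384, 42)

Answer: (5, 384, 42)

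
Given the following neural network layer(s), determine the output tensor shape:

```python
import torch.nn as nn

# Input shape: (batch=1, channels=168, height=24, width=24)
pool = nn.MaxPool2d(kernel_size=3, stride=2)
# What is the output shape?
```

Input: (1, 168, 24, 24) -> Output: (1, 168, 11, 11)

Answer: (1, 168, 11, 11)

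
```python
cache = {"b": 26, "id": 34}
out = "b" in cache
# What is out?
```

Trace:
`cache = {"b": 26, "id": 34}` → cache = {'b': 26, 'id': 34}
`out = "b" in cache` → out = True
So out = True

Answer: True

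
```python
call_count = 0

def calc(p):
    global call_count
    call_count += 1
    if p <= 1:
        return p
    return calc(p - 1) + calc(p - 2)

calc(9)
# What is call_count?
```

Calls(p) = 1 + Calls(p-1) + Calls(p-2); Calls(0)=Calls(1)=1. For p=9 this gives 109.

Answer: 109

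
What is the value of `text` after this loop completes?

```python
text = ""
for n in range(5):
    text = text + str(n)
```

Concatenate digits 0 to 4
`text` takes the values: "" → "0" → "01" → "012" → "0123" → "01234"

Answer: "01234"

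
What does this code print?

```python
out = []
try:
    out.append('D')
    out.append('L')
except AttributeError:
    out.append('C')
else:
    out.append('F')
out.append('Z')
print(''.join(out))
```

Execution trace: 'D' (try body) → 'L' (try body, no exception) → 'F' (else) → 'Z' (after the try/except). Output: DLFZ

Answer: DLFZ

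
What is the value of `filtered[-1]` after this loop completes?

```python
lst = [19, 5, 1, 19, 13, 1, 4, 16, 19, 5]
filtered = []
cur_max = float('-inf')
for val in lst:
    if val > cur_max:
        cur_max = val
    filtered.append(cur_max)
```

Running max ends at 19
`filtered` takes the values: [] → [19] → [19, 19] → [19, 19, 19] → [19, 19, 19, 19] → [19, 19, 19, 19, 19] → [19, 19, 19, 19, 19, 19] → [19, 19, 19, 19, 19, 19, 19] → [19, 19, 19, 19, 19, 19, 19, 19] → [19, 19, 19, 19, 19, 19, 19, 19, 19] → [19, 19, 19, 19, 19, 19, 19, 19, 19, 19]
So `filtered[-1]` = 19

Answer: 19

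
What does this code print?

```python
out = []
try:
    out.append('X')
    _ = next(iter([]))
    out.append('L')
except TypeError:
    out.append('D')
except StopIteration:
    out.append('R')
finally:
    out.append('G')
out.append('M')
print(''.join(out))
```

Execution trace: 'X' (try body) → 'R' (except StopIteration) → 'G' (finally) → 'M' (after the try/except). Output: XRGM

Answer: XRGM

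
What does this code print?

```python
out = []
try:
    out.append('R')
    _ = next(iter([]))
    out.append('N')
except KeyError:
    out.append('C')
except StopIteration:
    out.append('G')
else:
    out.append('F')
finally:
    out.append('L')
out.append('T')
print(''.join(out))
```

Execution trace: 'R' (try body) → 'G' (except StopIteration) → 'L' (finally) → 'T' (after the try/except). Output: RGLT

Answer: RGLT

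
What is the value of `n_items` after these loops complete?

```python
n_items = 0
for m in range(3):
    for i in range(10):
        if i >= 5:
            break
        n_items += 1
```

Inner breaks at 5, outer runs 3 times
`n_items` takes the values: 0 → 1 → 2 → 3 → 4 → 5 → 6 → 7 → 8 → 9 → 10 → 11 → 12 → 13 → 14 → 15

Answer: 15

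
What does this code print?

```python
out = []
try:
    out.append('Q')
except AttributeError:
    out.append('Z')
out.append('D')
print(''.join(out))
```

Execution trace: 'Q' (try body, no exception) → 'D' (after the try/except). Output: QD

Answer: QD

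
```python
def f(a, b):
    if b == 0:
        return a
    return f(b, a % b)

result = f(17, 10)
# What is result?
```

f(17, 10) -> f(10, 7) -> f(7, 3) -> f(3, 1) -> f(1, 0) -> 1

Answer: 1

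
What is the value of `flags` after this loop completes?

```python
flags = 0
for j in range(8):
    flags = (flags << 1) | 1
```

Build 8 consecutive 1-bits: 0b11111111
`flags` takes the values: 0 → 1 → 3 → 7 → 15 → 31 → 63 → 127 → 255

Answer: 255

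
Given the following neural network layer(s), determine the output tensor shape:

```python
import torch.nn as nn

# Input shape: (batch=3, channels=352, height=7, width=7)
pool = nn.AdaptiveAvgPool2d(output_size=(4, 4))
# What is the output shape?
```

Input: (3, 352, 7, 7) -> Output: (3, 352, 4, 4)

Answer: (3, 352, 4, 4)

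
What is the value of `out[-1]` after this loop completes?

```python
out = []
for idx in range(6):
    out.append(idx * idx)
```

Last element of squares 0 to 5
`out` takes the values: [] → [0] → [0, 1] → [0, 1, 4] → [0, 1, 4, 9] → [0, 1, 4, 9, 16] → [0, 1, 4, 9, 16, 25]
So `out[-1]` = 25

Answer: 25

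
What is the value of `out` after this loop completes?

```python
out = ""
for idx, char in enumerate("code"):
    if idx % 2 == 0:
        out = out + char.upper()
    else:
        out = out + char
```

Uppercase even positions in 'code'
`out` takes the values: "" → "C" → "Co" → "CoD" → "CoDe"

Answer: "CoDe"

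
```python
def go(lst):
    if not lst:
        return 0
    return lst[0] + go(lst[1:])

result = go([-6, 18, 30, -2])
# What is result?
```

(-6) + 18 + 30 + (-2) + 0 = 40

Answer: 40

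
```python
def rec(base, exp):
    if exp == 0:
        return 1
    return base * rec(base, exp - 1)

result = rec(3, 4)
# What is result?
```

rec(3, 4) = 3 * 3 * 3 * 3 = 81

Answer: 81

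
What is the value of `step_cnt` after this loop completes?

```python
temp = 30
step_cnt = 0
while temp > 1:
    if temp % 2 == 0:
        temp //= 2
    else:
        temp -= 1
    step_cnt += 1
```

Steps to reduce 30 to 1
`step_cnt` takes the values: 0 → 1 → 2 → 3 → 4 → 5 → 6 → 7

Answer: 7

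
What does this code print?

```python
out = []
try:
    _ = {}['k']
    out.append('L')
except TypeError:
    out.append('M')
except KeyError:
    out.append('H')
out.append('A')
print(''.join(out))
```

Execution trace: 'H' (except KeyError) → 'A' (after the try/except). Output: HA

Answer: HA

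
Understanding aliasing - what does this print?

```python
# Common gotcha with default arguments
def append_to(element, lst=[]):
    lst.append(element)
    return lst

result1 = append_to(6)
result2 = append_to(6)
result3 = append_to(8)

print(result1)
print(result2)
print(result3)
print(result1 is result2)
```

Key concept: mutable default argument gotcha.
Step by step:
`result1 = append_to(6)` → result1 = [6]
`result2 = append_to(6)` → result1 = [6, 6] (same object as result2); result2 = [6, 6] (same object as result1)
`result3 = append_to(8)` → result1 = [6, 6, 8] (same object as result2, result3); result2 = [6, 6, 8] (same object as result1, result3); result3 = [6, 6, 8] (same object as result1, result2)
`print(result1)` → prints [6, 6, 8]
`print(result2)` → prints [6, 6, 8]
`print(result3)` → prints [6, 6, 8]
`print(result1 is result2)` → prints True

Answer:
[6, 6, 8]
[6, 6, 8]
[6, 6, 8]
True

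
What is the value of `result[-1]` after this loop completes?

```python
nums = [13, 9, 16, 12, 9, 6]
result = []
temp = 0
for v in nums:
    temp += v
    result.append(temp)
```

Cumulative sum ends at 65
`result` takes the values: [] → [13] → [13, 22] → [13, 22, 38] → [13, 22, 38, 50] → [13, 22, 38, 50, 59] → [13, 22, 38, 50, 59, 65]
So `result[-1]` = 65

Answer: 65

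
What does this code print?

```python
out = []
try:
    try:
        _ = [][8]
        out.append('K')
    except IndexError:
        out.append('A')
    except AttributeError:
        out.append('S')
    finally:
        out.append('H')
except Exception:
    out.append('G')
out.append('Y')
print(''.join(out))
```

Execution trace: 'A' (inner except IndexError) → 'H' (inner finally) → 'Y' (after the try/except). Output: AHY

Answer: AHY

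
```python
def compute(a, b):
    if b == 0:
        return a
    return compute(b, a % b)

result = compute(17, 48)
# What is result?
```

compute(17, 48) -> compute(48, 17) -> compute(17, 14) -> compute(14, 3) -> compute(3, 2) -> compute(2, 1) -> compute(1, 0) -> 1

Answer: 1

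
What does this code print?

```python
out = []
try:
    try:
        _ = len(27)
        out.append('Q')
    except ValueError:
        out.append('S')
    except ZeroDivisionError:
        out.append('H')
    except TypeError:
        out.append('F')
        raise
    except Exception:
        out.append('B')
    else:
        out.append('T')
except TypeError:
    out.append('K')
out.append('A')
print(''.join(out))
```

Execution trace: 'F' (inner except TypeError) → 'K' (outer except TypeError) → 'A' (after the try/except). Output: FKA

Answer: FKA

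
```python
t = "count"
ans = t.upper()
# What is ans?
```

Trace:
`t = "count"` → t = 'count'
`ans = t.upper()` → ans = 'COUNT'
So ans = 'COUNT'

Answer: 'COUNT'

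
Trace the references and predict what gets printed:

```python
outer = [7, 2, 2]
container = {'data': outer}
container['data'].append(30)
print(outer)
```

Key concept: dict holds reference to list.
Step by step:
`outer = [7, 2, 2]` → outer = [7, 2, 2]
`container = {'data': outer}` → container = {'data': [7, 2, 2]}
`container['data'].append(30)` → outer = [7, 2, 2, 30]; container = {'data': [7, 2, 2, 30]}
`print(outer)` → prints [7, 2, 2, 30]

Answer: [7, 2, 2, 30]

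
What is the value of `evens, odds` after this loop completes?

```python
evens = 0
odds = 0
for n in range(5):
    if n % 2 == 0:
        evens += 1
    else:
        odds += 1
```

Count evens and odds in range(5)
`evens, odds` takes the values: (0, 0) → (1, 0) → (1, 1) → (2, 1) → (2, 2) → (3, 2)

Answer: 3, 2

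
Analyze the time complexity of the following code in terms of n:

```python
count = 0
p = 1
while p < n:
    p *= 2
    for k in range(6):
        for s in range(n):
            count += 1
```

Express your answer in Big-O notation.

Each loop level contributes: log n × 1 × n. Multiplying the contributions gives O(n log n).

Answer: O(n log n)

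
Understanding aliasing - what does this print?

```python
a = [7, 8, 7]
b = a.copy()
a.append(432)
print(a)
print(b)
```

Key concept: list.copy() creates independent copy.
Step by step:
`a = [7, 8, 7]` → a = [7, 8, 7]
`b = a.copy()` → b = [7, 8, 7]
`a.append(432)` → a = [7, 8, 7, 432]
`print(a)` → prints [7, 8, 7, 432]
`print(b)` → prints [7, 8, 7]

Answer:
[7, 8, 7, 432]
[7, 8, 7]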